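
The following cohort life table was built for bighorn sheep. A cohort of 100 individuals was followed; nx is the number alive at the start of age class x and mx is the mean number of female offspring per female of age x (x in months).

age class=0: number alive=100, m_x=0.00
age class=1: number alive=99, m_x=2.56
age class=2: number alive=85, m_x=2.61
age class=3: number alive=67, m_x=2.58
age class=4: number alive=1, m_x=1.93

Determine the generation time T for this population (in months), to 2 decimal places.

lx = nx/n0 = nx/100: 1, 0.99, 0.85, 0.67, 0.01
lx·mx: 0, 2.5344, 2.2185, 1.7286, 0.0193 → R0 = 6.5008
x·lx·mx: 0, 2.5344, 4.437, 5.1858, 0.0772 → Σ = 12.2344
T = 12.2344 / 6.5008 = 1.881984… → 1.88

1.88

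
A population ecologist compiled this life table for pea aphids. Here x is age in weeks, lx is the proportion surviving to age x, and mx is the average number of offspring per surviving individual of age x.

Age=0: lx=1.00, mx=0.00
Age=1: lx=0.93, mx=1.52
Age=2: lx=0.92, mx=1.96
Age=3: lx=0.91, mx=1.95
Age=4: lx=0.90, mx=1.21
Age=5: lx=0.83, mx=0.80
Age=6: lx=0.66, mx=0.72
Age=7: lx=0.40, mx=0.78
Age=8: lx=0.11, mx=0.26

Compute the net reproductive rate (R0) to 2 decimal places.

lx·mx by age: 0, 1.4136, 1.8032, 1.7745, 1.089, 0.664, 0.4752, 0.312, 0.0286
R0 = Σ lx·mx = 7.5601 → 7.56

7.56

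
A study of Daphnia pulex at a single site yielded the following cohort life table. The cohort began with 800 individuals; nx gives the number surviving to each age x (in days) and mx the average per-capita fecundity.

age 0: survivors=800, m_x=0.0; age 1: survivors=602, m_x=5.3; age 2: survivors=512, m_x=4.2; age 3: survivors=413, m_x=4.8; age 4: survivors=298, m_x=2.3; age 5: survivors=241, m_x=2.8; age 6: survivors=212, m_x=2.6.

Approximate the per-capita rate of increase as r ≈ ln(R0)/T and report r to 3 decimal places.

lx = nx/n0 = nx/800: 1, 0.7525, 0.64, 0.51625, 0.3725, 0.30125, 0.265
R0 = Σ lx·mx = 0 + 3.98825 + 2.688 + 2.478… + 0.85675 + 0.8435… + 0.689 = 11.5435
Σ x·lx·mx = 28.57675; T = 28.57675/11.5435 = 2.47557…
r ≈ ln(R0)/T = ln(11.5435)/2.47557… = 0.9881… → 0.988

0.988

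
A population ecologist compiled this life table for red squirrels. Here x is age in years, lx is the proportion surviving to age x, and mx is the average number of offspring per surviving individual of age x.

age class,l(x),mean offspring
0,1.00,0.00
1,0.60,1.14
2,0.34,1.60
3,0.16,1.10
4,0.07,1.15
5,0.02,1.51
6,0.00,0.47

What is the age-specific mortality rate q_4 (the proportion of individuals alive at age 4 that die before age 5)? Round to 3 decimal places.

0.714

q_4 = (l_4 − l_5) / l_4 = (0.07 − 0.02) / 0.07
     = 0.05 / 0.07 = 0.714286… → 0.714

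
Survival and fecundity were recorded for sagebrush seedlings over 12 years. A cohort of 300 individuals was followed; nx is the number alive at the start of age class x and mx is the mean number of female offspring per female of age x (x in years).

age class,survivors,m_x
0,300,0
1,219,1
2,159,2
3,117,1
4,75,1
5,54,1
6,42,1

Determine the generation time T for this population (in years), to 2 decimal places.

lx = nx/n0 = nx/300: 1, 0.73, 0.53, 0.39, 0.25, 0.18, 0.14
lx·mx: 0, 0.73, 1.06, 0.39, 0.25, 0.18, 0.14 → R0 = 2.75
x·lx·mx: 0, 0.73, 2.12, 1.17, 1, 0.9, 0.84 → Σ = 6.76
T = 6.76 / 2.75 = 2.458182… → 2.46

2.46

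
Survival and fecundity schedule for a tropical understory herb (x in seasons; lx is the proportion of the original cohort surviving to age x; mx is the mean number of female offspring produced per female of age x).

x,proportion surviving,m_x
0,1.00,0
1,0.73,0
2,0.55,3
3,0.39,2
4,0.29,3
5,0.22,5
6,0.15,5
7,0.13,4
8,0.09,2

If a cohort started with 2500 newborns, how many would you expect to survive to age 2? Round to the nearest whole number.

Expected survivors = N0 · l_2 = 2500 × 0.55 = 1375 → 1375

1375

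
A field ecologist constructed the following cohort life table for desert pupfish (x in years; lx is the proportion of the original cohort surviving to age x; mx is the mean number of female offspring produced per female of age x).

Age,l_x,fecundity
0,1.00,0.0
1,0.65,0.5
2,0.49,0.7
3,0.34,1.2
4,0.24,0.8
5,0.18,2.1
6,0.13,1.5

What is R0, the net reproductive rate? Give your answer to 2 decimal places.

lx·mx by age: 0, 0.325, 0.343, 0.408, 0.192, 0.378, 0.195
R0 = Σ lx·mx = 1.841 → 1.84

1.84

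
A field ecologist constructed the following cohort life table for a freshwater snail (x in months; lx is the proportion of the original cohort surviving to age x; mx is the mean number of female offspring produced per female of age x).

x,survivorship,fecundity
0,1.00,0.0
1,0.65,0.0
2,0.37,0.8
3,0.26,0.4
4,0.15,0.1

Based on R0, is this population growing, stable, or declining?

R0 = Σ lx·mx = 0 + 0 + 0.296 + 0.104 + 0.015 = 0.415
R0 < 1, so the population is declining.

declining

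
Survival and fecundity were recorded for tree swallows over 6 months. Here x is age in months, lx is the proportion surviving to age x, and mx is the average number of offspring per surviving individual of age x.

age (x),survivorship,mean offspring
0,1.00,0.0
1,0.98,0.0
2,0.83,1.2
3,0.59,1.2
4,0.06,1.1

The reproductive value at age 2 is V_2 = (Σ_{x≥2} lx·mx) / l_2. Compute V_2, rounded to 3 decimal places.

2.133

lx·mx for x ≥ 2: 0.996, 0.708, 0.066 → sum = 1.77
V_2 = 1.77 / l_2 = 1.77 / 0.83 = 2.13253… → 2.133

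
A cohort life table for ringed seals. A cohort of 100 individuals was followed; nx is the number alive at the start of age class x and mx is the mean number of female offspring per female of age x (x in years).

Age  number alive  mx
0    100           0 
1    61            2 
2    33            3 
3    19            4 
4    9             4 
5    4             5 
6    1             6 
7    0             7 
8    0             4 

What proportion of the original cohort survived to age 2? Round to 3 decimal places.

0.330

l_2 = n_2/n_0 = 33/100 = 0.33 → 0.330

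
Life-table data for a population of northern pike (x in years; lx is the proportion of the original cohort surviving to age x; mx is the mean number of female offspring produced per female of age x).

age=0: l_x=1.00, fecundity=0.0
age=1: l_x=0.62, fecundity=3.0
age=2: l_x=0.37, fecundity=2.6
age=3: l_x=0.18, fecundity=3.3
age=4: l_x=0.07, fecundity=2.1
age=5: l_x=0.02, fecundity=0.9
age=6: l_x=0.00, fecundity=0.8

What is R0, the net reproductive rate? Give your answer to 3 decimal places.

lx·mx by age: 0, 1.86, 0.962, 0.594, 0.147, 0.018, 0
R0 = Σ lx·mx = 3.581 → 3.581

3.581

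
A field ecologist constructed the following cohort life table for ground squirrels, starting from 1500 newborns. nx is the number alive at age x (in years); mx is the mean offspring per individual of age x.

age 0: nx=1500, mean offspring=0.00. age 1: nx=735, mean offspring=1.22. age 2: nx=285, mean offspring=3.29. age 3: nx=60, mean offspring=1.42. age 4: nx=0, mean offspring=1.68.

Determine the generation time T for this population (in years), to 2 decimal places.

1.58

lx = nx/n0 = nx/1500: 1, 0.49, 0.19, 0.04, 0
lx·mx: 0, 0.5978, 0.6251, 0.0568, 0 → R0 = 1.2797
x·lx·mx: 0, 0.5978, 1.2502, 0.1704, 0 → Σ = 2.0184
T = 2.0184 / 1.2797 = 1.577245… → 1.58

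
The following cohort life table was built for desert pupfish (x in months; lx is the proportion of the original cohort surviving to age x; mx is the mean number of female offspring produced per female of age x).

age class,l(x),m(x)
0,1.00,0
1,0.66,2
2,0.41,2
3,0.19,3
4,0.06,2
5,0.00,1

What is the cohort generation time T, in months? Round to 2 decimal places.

1.82

lx·mx: 0, 1.32, 0.82, 0.57, 0.12, 0 → R0 = 2.83
x·lx·mx: 0, 1.32, 1.64, 1.71, 0.48, 0 → Σ = 5.15
T = 5.15 / 2.83 = 1.819788… → 1.82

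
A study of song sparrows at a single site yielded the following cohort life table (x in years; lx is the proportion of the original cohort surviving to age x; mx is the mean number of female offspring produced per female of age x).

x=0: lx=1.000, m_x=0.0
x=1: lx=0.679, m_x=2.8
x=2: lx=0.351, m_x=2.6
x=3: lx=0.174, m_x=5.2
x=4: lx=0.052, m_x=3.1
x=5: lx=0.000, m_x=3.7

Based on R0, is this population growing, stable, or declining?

R0 = Σ lx·mx = 0 + 1.9012 + 0.9126 + 0.9048 + 0.1612 + 0 = 3.8798
R0 > 1, so the population is growing.

growing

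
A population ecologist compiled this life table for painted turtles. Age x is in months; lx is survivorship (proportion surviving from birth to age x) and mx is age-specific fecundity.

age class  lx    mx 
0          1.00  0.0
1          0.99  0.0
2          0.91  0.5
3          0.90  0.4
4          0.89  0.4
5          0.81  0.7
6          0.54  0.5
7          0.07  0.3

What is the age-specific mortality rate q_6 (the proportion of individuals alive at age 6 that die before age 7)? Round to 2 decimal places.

q_6 = (l_6 − l_7) / l_6 = (0.54 − 0.07) / 0.54
     = 0.47 / 0.54 = 0.87037… → 0.87

0.87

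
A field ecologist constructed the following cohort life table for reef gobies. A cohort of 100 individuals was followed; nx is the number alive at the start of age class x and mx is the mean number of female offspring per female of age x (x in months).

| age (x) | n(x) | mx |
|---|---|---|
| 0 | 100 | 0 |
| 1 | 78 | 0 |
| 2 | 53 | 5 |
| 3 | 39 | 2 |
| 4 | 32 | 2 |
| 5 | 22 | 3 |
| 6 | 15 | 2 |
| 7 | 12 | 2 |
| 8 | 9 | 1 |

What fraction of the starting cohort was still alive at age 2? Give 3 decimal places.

l_2 = n_2/n_0 = 53/100 = 0.53 → 0.530

0.530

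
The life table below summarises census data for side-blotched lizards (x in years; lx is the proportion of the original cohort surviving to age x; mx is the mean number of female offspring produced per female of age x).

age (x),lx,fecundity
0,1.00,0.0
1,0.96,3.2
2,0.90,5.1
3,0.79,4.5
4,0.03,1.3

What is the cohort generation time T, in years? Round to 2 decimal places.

lx·mx: 0, 3.072, 4.59, 3.555, 0.039 → R0 = 11.256
x·lx·mx: 0, 3.072, 9.18, 10.665, 0.156 → Σ = 23.073
T = 23.073 / 11.256 = 2.04984… → 2.05

2.05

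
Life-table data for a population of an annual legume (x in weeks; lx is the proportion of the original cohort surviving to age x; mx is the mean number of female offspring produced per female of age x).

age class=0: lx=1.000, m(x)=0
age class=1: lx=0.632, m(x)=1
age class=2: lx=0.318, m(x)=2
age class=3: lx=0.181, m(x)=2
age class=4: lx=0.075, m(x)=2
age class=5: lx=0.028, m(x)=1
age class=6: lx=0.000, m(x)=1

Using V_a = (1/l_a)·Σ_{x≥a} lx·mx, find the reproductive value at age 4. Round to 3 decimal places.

lx·mx for x ≥ 4: 0.15, 0.028, 0 → sum = 0.178
V_4 = 0.178 / l_4 = 0.178 / 0.075 = 2.373333… → 2.373

2.373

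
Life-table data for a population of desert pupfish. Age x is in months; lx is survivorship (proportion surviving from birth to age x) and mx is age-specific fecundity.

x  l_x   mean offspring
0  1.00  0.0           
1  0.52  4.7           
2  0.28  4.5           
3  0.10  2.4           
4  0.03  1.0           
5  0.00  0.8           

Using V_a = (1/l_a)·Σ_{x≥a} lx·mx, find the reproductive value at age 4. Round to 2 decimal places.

1.00

lx·mx for x ≥ 4: 0.03, 0 → sum = 0.03
V_4 = 0.03 / l_4 = 0.03 / 0.03 = 1 → 1.00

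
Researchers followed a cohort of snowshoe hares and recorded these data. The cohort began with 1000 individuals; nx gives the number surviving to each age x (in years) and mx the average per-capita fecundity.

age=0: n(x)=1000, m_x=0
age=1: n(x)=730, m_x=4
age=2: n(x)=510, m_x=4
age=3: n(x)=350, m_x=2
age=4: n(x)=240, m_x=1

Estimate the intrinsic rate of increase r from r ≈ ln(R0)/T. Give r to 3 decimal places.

lx = nx/n0 = nx/1000: 1, 0.73, 0.51, 0.35, 0.24
R0 = Σ lx·mx = 0 + 2.92 + 2.04 + 0.7 + 0.24 = 5.9
Σ x·lx·mx = 10.06; T = 10.06/5.9 = 1.70508…
r ≈ ln(R0)/T = ln(5.9)/1.70508… = 1.04098… → 1.041

1.041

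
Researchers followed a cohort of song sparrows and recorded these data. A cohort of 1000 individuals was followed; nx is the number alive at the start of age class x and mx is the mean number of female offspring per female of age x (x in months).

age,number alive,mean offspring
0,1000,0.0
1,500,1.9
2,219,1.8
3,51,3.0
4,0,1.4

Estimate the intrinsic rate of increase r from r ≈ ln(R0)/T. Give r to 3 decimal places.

lx = nx/n0 = nx/1000: 1, 0.5, 0.219, 0.051, 0
R0 = Σ lx·mx = 0 + 0.95 + 0.3942 + 0.153 + 0 = 1.4972
Σ x·lx·mx = 2.1974; T = 2.1974/1.4972 = 1.46767…
r ≈ ln(R0)/T = ln(1.4972)/1.46767… = 0.27499… → 0.275

0.275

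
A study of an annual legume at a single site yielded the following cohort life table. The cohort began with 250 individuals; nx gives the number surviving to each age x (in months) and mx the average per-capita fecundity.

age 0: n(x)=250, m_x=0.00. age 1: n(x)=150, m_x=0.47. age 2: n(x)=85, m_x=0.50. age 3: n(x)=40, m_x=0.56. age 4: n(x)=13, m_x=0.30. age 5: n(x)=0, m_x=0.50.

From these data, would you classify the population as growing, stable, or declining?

declining

lx = nx/n0 = nx/250: 1, 0.6, 0.34, 0.16, 0.052, 0
R0 = Σ lx·mx = 0 + 0.282 + 0.17 + 0.0896 + 0.0156 + 0 = 0.5572
R0 < 1, so the population is declining.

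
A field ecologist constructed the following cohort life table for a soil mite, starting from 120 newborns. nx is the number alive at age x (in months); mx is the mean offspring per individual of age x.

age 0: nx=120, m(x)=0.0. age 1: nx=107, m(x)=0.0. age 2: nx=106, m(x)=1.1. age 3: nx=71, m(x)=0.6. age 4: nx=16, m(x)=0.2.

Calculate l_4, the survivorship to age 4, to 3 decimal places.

0.133

l_4 = n_4/n_0 = 16/120 = 0.133333… → 0.133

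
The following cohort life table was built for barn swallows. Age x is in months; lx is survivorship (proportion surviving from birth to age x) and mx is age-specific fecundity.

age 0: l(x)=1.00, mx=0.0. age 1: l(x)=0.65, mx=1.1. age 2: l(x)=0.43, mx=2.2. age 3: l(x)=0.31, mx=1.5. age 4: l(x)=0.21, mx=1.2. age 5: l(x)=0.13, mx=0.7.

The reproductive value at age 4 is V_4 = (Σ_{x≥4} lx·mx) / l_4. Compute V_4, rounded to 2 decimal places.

lx·mx for x ≥ 4: 0.252, 0.091 → sum = 0.343
V_4 = 0.343 / l_4 = 0.343 / 0.21 = 1.633333… → 1.63

1.63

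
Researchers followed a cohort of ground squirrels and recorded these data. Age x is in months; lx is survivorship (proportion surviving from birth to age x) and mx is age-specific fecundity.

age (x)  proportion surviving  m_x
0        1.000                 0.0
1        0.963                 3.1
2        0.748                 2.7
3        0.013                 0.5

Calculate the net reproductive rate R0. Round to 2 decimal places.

lx·mx by age: 0, 2.9853, 2.0196, 0.0065
R0 = Σ lx·mx = 5.0114 → 5.01

5.01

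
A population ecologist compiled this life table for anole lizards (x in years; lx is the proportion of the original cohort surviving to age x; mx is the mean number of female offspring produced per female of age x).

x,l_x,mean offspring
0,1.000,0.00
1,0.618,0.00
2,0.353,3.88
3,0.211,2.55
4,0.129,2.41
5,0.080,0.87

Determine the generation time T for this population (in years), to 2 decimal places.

2.60

lx·mx: 0, 0, 1.36964, 0.53805, 0.31089, 0.0696 → R0 = 2.28818
x·lx·mx: 0, 0, 2.73928, 1.61415, 1.24356, 0.348 → Σ = 5.94499
T = 5.94499 / 2.28818 = 2.59813… → 2.60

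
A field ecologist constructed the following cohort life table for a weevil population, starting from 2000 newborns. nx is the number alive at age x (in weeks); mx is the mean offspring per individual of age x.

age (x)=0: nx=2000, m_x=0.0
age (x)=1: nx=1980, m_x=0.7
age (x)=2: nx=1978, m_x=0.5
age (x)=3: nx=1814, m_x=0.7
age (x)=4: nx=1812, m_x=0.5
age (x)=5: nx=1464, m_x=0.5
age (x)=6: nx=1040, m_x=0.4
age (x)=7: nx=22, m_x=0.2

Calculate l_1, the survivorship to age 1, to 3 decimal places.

0.990

l_1 = n_1/n_0 = 1980/2000 = 0.99 → 0.990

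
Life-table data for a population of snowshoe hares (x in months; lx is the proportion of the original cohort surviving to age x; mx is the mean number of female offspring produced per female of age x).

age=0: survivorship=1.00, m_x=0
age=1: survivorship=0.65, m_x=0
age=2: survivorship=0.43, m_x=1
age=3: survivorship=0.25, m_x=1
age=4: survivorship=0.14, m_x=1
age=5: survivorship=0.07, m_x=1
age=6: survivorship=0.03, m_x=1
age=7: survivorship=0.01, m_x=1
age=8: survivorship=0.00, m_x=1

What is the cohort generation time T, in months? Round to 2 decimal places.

2.98

lx·mx: 0, 0, 0.43, 0.25, 0.14, 0.07, 0.03, 0.01, 0 → R0 = 0.93
x·lx·mx: 0, 0, 0.86, 0.75, 0.56, 0.35, 0.18, 0.07, 0 → Σ = 2.77
T = 2.77 / 0.93 = 2.978495… → 2.98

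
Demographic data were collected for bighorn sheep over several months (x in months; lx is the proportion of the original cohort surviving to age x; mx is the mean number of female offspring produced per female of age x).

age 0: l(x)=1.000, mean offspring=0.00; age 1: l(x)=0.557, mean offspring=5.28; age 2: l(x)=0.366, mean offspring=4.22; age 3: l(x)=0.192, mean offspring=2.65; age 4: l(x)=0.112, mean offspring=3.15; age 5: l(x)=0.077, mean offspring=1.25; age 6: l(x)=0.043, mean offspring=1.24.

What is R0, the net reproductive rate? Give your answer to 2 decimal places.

lx·mx by age: 0, 2.94096, 1.54452, 0.5088, 0.3528, 0.09625, 0.05332
R0 = Σ lx·mx = 5.49665 → 5.50

5.50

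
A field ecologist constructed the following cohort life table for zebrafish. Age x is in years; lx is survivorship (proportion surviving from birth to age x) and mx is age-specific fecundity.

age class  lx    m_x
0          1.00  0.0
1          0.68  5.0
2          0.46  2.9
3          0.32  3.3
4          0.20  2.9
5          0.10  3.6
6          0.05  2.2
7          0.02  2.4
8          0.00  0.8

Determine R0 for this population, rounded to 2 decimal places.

6.89

lx·mx by age: 0, 3.4, 1.334, 1.056, 0.58, 0.36, 0.11, 0.048, 0
R0 = Σ lx·mx = 6.888 → 6.89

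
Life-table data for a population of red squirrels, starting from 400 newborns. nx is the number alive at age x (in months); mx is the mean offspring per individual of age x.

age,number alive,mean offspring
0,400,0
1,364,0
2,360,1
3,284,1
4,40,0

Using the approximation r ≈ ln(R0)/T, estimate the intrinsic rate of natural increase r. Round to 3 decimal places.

0.195

lx = nx/n0 = nx/400: 1, 0.91, 0.9, 0.71, 0.1
R0 = Σ lx·mx = 0 + 0 + 0.9 + 0.71 + 0 = 1.61
Σ x·lx·mx = 3.93; T = 3.93/1.61 = 2.44099…
r ≈ ln(R0)/T = ln(1.61)/2.44099… = 0.1951… → 0.195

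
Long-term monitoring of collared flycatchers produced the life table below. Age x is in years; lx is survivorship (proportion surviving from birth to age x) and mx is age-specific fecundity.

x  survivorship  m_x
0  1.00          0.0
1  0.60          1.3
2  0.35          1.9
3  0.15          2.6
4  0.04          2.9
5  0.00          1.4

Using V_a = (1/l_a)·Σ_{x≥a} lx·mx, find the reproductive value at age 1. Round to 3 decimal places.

lx·mx for x ≥ 1: 0.78, 0.665, 0.39, 0.116, 0 → sum = 1.951
V_1 = 1.951 / l_1 = 1.951 / 0.6 = 3.251667… → 3.252

3.252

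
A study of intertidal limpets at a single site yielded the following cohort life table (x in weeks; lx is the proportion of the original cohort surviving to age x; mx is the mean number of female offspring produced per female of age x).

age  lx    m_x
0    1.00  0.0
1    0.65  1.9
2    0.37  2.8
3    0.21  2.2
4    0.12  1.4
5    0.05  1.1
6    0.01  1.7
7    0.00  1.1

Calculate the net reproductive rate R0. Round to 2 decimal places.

lx·mx by age: 0, 1.235, 1.036, 0.462, 0.168, 0.055, 0.017, 0
R0 = Σ lx·mx = 2.973 → 2.97

2.97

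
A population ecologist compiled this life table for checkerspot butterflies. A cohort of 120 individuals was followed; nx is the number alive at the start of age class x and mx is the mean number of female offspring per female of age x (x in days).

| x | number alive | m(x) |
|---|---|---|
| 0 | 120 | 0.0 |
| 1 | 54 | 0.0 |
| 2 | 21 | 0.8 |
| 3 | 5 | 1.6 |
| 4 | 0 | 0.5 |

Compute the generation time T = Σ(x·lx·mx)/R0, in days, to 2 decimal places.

lx = nx/n0 = nx/120: 1, 0.45, 0.175, 0.04167…, 0
lx·mx: 0, 0, 0.14, 0.066667…, 0 → R0 = 0.206667…
x·lx·mx: 0, 0, 0.28, 0.2…, 0 → Σ = 0.48…
T = 0.48… / 0.206667… = 2.322581… → 2.32

2.32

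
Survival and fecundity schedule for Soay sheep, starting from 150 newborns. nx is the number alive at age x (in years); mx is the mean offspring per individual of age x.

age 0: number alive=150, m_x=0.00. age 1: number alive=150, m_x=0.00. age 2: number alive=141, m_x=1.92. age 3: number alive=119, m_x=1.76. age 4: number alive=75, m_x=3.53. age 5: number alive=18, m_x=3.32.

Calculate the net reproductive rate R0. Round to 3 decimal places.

lx = nx/n0 = nx/150: 1, 1, 0.94, 0.79333…, 0.5, 0.12
lx·mx by age: 0, 0, 1.8048, 1.396267…, 1.765, 0.3984
R0 = Σ lx·mx = 5.364467… → 5.364

5.364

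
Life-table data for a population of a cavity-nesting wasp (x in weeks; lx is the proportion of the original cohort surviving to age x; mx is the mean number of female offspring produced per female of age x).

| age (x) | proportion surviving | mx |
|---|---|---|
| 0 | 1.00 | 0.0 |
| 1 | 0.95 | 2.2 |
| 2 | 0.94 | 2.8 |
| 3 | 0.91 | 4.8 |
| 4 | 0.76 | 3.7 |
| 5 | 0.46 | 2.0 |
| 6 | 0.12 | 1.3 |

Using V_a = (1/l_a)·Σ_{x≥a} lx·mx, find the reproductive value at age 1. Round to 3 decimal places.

lx·mx for x ≥ 1: 2.09, 2.632, 4.368, 2.812, 0.92, 0.156 → sum = 12.978
V_1 = 12.978 / l_1 = 12.978 / 0.95 = 13.661053… → 13.661

13.661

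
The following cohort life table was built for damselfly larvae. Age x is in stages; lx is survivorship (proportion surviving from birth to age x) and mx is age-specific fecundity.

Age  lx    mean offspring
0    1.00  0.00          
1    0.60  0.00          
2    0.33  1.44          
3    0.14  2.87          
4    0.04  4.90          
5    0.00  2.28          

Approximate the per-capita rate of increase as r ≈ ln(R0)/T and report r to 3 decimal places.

0.026

R0 = Σ lx·mx = 0 + 0 + 0.4752 + 0.4018 + 0.196 + 0 = 1.073
Σ x·lx·mx = 2.9398; T = 2.9398/1.073 = 2.73979…
r ≈ ln(R0)/T = ln(1.073)/2.73979… = 0.02572… → 0.026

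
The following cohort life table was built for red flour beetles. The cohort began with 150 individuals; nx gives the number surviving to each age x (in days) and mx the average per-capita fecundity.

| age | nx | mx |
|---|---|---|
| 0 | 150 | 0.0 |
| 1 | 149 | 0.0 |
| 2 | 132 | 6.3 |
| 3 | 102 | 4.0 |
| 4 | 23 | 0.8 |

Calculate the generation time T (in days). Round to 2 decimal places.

lx = nx/n0 = nx/150: 1, 0.99333…, 0.88, 0.68, 0.15333…
lx·mx: 0, 0, 5.544, 2.72, 0.122667… → R0 = 8.386667…
x·lx·mx: 0, 0, 11.088, 8.16, 0.490667… → Σ = 19.738667…
T = 19.738667… / 8.386667… = 2.353577… → 2.35

2.35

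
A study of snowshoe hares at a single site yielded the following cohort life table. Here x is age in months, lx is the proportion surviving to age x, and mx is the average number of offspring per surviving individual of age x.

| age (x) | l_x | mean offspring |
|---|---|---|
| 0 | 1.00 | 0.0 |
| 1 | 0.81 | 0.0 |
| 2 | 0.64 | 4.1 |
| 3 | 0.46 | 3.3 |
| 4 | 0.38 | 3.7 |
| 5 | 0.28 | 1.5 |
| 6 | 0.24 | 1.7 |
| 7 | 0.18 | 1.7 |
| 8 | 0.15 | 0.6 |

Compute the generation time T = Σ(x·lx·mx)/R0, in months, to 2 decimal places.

3.37

lx·mx: 0, 0, 2.624, 1.518, 1.406, 0.42, 0.408, 0.306, 0.09 → R0 = 6.772
x·lx·mx: 0, 0, 5.248, 4.554, 5.624, 2.1, 2.448, 2.142, 0.72 → Σ = 22.836
T = 22.836 / 6.772 = 3.37212… → 3.37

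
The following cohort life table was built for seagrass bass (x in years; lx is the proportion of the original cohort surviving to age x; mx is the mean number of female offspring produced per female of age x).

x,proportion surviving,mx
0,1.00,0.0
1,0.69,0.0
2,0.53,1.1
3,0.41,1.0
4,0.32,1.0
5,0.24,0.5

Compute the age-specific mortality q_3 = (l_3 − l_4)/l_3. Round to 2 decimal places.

q_3 = (l_3 − l_4) / l_3 = (0.41 − 0.32) / 0.41
     = 0.09 / 0.41 = 0.219512… → 0.22

0.22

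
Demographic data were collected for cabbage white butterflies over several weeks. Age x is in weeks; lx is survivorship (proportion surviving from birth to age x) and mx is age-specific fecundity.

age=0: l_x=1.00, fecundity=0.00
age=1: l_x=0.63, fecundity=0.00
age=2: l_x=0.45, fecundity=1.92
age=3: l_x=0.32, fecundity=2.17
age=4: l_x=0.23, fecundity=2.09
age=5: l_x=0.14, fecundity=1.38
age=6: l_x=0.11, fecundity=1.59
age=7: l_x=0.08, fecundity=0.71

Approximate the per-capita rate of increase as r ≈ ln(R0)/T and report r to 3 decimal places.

R0 = Σ lx·mx = 0 + 0 + 0.864 + 0.6944 + 0.4807 + 0.1932 + 0.1749 + 0.0568 = 2.464
Σ x·lx·mx = 8.147; T = 8.147/2.464 = 3.30641…
r ≈ ln(R0)/T = ln(2.464)/3.30641… = 0.27274… → 0.273

0.273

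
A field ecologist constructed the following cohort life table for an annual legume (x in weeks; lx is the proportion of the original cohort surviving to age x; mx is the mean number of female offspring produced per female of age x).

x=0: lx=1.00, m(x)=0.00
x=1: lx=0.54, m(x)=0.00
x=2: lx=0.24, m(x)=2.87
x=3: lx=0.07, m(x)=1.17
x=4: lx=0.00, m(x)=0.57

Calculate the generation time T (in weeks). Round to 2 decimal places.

2.11

lx·mx: 0, 0, 0.6888, 0.0819, 0 → R0 = 0.7707
x·lx·mx: 0, 0, 1.3776, 0.2457, 0 → Σ = 1.6233
T = 1.6233 / 0.7707 = 2.106267… → 2.11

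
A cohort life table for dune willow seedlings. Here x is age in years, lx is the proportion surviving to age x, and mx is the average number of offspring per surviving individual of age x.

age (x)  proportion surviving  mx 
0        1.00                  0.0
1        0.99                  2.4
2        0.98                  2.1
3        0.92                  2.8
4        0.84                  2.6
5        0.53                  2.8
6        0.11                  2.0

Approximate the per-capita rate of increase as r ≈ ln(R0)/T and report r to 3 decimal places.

0.821

R0 = Σ lx·mx = 0 + 2.376 + 2.058 + 2.576 + 2.184 + 1.484 + 0.22 = 10.898
Σ x·lx·mx = 31.696; T = 31.696/10.898 = 2.90842…
r ≈ ln(R0)/T = ln(10.898)/2.90842… = 0.82126… → 0.821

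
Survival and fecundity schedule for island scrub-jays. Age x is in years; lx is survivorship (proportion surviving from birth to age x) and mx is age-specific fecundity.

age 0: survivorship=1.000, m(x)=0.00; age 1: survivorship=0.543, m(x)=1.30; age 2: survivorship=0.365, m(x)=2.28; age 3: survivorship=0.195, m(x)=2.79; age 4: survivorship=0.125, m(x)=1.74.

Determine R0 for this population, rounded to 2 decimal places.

2.30

lx·mx by age: 0, 0.7059, 0.8322, 0.54405, 0.2175
R0 = Σ lx·mx = 2.29965 → 2.30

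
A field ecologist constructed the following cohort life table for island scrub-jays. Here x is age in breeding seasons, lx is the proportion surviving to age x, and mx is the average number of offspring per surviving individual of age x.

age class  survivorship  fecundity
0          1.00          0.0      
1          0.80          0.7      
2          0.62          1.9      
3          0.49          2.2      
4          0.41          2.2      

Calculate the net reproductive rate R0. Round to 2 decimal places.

3.72

lx·mx by age: 0, 0.56, 1.178, 1.078, 0.902
R0 = Σ lx·mx = 3.718 → 3.72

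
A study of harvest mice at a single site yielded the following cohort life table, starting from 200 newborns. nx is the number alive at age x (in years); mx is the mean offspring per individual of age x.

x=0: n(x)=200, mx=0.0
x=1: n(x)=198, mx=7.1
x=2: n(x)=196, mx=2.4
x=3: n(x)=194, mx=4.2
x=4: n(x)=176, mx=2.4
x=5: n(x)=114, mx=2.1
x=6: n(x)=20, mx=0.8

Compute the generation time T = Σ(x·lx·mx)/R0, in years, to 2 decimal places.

lx = nx/n0 = nx/200: 1, 0.99, 0.98, 0.97, 0.88, 0.57, 0.1
lx·mx: 0, 7.029, 2.352, 4.074, 2.112, 1.197, 0.08 → R0 = 16.844
x·lx·mx: 0, 7.029, 4.704, 12.222, 8.448, 5.985, 0.48 → Σ = 38.868
T = 38.868 / 16.844 = 2.307528… → 2.31

2.31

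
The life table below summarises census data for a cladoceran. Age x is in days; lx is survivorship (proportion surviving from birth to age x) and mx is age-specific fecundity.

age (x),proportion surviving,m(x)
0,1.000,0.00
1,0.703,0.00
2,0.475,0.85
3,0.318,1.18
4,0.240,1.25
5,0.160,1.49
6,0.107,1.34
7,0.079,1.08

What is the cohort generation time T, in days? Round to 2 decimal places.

lx·mx: 0, 0, 0.40375, 0.37524, 0.3, 0.2384, 0.14338, 0.08532 → R0 = 1.54609
x·lx·mx: 0, 0, 0.8075, 1.12572, 1.2, 1.192, 0.86028, 0.59724 → Σ = 5.78274
T = 5.78274 / 1.54609 = 3.740235… → 3.74

3.74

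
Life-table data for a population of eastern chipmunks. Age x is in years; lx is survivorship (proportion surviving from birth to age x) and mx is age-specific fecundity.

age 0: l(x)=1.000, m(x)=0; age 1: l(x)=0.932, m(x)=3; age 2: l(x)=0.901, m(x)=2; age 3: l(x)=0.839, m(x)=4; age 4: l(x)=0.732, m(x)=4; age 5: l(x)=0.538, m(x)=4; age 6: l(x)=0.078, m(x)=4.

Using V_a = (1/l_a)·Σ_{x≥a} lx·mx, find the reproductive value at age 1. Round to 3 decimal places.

lx·mx for x ≥ 1: 2.796, 1.802, 3.356, 2.928, 2.152, 0.312 → sum = 13.346
V_1 = 13.346 / l_1 = 13.346 / 0.932 = 14.319742… → 14.320

14.320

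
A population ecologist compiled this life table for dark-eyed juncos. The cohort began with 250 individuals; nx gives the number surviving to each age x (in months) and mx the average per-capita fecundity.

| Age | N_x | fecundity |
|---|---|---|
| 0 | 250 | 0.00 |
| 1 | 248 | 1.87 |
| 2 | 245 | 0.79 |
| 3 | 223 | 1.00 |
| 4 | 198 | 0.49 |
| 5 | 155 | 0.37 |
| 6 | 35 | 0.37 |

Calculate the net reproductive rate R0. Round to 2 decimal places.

lx = nx/n0 = nx/250: 1, 0.992, 0.98, 0.892, 0.792, 0.62, 0.14
lx·mx by age: 0, 1.85504, 0.7742, 0.892, 0.38808, 0.2294, 0.0518
R0 = Σ lx·mx = 4.19052 → 4.19

4.19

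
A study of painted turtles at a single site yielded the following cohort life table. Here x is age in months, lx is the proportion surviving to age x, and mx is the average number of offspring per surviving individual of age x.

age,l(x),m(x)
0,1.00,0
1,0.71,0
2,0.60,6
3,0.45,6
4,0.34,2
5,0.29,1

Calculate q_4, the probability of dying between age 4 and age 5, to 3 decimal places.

0.147

q_4 = (l_4 − l_5) / l_4 = (0.34 − 0.29) / 0.34
     = 0.05 / 0.34 = 0.147059… → 0.147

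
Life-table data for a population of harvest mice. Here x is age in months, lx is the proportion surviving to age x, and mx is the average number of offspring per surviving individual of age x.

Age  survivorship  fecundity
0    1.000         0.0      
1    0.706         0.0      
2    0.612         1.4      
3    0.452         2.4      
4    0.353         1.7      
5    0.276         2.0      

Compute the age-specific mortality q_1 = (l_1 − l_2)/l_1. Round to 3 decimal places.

0.133

q_1 = (l_1 − l_2) / l_1 = (0.706 − 0.612) / 0.706
     = 0.094 / 0.706 = 0.133144… → 0.133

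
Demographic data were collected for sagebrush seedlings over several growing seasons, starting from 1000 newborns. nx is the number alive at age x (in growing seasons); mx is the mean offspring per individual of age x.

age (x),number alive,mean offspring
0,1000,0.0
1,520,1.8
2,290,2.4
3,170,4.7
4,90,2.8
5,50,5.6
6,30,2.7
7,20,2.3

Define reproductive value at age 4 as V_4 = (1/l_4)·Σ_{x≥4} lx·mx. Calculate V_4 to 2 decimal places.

7.32

lx = nx/n0 = nx/1000: 1, 0.52, 0.29, 0.17, 0.09, 0.05, 0.03, 0.02
lx·mx for x ≥ 4: 0.252, 0.28, 0.081, 0.046 → sum = 0.659
V_4 = 0.659 / l_4 = 0.659 / 0.09 = 7.322222… → 7.32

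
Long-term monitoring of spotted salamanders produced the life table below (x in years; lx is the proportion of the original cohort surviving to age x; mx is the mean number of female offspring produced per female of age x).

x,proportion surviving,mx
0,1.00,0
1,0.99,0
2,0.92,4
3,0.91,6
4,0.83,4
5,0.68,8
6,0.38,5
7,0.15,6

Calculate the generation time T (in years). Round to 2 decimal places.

lx·mx: 0, 0, 3.68, 5.46, 3.32, 5.44, 1.9, 0.9 → R0 = 20.7
x·lx·mx: 0, 0, 7.36, 16.38, 13.28, 27.2, 11.4, 6.3 → Σ = 81.92
T = 81.92 / 20.7 = 3.957488… → 3.96

3.96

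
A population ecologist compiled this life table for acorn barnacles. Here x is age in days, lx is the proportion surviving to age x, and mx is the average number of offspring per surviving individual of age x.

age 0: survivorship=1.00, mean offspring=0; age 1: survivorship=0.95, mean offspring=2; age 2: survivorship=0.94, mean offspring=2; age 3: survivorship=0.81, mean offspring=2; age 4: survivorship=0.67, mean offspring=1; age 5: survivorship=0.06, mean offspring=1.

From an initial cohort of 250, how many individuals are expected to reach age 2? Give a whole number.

Expected survivors = N0 · l_2 = 250 × 0.94 = 235 → 235

235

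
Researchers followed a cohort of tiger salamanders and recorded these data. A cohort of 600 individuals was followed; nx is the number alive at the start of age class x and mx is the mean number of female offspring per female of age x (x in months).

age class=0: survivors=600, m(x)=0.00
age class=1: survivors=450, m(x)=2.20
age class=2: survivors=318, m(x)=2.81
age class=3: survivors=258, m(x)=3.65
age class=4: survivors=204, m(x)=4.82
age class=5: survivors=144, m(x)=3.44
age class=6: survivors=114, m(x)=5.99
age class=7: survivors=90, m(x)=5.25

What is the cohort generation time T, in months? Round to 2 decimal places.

lx = nx/n0 = nx/600: 1, 0.75, 0.53, 0.43, 0.34, 0.24, 0.19, 0.15
lx·mx: 0, 1.65, 1.4893, 1.5695, 1.6388, 0.8256, 1.1381, 0.7875 → R0 = 9.0988
x·lx·mx: 0, 1.65, 2.9786, 4.7085, 6.5552, 4.128, 6.8286, 5.5125 → Σ = 32.3614
T = 32.3614 / 9.0988 = 3.556667… → 3.56

3.56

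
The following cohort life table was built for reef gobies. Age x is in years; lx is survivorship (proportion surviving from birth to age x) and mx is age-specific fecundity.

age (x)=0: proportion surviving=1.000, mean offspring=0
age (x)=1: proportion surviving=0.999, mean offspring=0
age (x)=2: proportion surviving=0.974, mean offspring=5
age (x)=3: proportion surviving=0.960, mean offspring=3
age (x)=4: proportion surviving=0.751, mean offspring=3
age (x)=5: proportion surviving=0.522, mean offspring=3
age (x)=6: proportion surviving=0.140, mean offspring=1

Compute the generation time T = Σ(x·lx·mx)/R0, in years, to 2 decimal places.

lx·mx: 0, 0, 4.87, 2.88, 2.253, 1.566, 0.14 → R0 = 11.709
x·lx·mx: 0, 0, 9.74, 8.64, 9.012, 7.83, 0.84 → Σ = 36.062
T = 36.062 / 11.709 = 3.079853… → 3.08

3.08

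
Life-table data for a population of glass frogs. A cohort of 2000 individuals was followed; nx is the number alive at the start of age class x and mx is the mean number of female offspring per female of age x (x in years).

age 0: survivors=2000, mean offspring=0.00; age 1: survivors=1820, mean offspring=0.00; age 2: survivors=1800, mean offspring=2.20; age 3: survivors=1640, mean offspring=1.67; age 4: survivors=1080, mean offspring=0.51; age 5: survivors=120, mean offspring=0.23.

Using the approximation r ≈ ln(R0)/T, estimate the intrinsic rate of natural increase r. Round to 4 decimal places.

0.5087

lx = nx/n0 = nx/2000: 1, 0.91, 0.9, 0.82, 0.54, 0.06
R0 = Σ lx·mx = 0 + 0 + 1.98 + 1.3694 + 0.2754 + 0.0138 = 3.6386
Σ x·lx·mx = 9.2388; T = 9.2388/3.6386 = 2.53911…
r ≈ ln(R0)/T = ln(3.6386)/2.53911… = 0.508682… → 0.5087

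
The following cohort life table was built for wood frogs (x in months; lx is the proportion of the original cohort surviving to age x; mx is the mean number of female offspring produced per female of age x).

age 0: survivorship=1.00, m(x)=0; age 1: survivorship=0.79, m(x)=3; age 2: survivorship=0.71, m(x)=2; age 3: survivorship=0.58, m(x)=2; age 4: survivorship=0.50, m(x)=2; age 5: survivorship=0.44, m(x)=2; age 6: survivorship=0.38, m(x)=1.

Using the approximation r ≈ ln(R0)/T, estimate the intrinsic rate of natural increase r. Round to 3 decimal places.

0.735

R0 = Σ lx·mx = 0 + 2.37 + 1.42 + 1.16 + 1 + 0.88 + 0.38 = 7.21
Σ x·lx·mx = 19.37; T = 19.37/7.21 = 2.68655…
r ≈ ln(R0)/T = ln(7.21)/2.68655… = 0.73532… → 0.735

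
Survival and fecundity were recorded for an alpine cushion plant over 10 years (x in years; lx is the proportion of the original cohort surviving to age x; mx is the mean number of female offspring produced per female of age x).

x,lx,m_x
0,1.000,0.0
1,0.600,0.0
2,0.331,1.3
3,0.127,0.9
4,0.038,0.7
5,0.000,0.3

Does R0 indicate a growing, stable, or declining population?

R0 = Σ lx·mx = 0 + 0 + 0.4303 + 0.1143 + 0.0266 + 0 = 0.5712
R0 < 1, so the population is declining.

declining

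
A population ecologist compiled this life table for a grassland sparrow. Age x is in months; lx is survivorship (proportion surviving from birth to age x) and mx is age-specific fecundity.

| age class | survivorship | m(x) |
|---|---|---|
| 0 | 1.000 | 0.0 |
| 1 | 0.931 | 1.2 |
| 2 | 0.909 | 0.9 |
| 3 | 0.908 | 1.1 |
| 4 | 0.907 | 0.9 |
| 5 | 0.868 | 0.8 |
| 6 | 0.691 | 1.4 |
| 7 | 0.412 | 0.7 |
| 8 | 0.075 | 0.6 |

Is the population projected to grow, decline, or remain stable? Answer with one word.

R0 = Σ lx·mx = 0 + 1.1172 + 0.8181 + 0.9988 + 0.8163 + 0.6944 + 0.9674 + 0.2884 + 0.045 = 5.7456
R0 > 1, so the population is growing.

growing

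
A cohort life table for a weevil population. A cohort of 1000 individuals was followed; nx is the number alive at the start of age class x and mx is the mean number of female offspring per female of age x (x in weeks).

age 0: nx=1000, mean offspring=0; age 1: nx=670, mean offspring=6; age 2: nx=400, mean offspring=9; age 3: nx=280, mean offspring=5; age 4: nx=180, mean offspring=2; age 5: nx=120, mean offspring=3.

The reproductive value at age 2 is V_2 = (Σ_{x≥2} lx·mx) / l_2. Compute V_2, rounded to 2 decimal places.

14.30

lx = nx/n0 = nx/1000: 1, 0.67, 0.4, 0.28, 0.18, 0.12
lx·mx for x ≥ 2: 3.6, 1.4, 0.36, 0.36 → sum = 5.72
V_2 = 5.72 / l_2 = 5.72 / 0.4 = 14.3 → 14.30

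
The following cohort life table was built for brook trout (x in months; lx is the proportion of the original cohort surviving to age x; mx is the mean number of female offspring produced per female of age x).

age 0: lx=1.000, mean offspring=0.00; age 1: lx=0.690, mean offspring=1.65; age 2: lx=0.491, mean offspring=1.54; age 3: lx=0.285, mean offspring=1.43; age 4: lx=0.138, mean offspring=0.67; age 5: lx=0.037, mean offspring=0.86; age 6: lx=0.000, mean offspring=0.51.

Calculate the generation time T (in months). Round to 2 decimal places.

lx·mx: 0, 1.1385, 0.75614, 0.40755, 0.09246, 0.03182, 0 → R0 = 2.42647
x·lx·mx: 0, 1.1385, 1.51228, 1.22265, 0.36984, 0.1591, 0 → Σ = 4.40237
T = 4.40237 / 2.42647 = 1.814311… → 1.81

1.81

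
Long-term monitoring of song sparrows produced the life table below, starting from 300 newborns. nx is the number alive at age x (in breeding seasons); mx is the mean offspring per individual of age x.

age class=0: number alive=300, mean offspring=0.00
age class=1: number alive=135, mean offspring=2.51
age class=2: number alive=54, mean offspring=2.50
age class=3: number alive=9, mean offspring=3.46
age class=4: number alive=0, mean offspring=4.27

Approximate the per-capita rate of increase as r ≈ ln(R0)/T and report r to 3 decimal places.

lx = nx/n0 = nx/300: 1, 0.45, 0.18, 0.03, 0
R0 = Σ lx·mx = 0 + 1.1295 + 0.45 + 0.1038 + 0 = 1.6833
Σ x·lx·mx = 2.3409; T = 2.3409/1.6833 = 1.39066…
r ≈ ln(R0)/T = ln(1.6833)/1.39066… = 0.37447… → 0.374

0.374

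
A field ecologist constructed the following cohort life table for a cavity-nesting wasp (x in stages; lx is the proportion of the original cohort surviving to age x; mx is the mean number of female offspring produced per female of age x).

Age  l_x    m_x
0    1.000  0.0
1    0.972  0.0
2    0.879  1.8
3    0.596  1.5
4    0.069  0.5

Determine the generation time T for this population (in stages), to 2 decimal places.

lx·mx: 0, 0, 1.5822, 0.894, 0.0345 → R0 = 2.5107
x·lx·mx: 0, 0, 3.1644, 2.682, 0.138 → Σ = 5.9844
T = 5.9844 / 2.5107 = 2.383558… → 2.38

2.38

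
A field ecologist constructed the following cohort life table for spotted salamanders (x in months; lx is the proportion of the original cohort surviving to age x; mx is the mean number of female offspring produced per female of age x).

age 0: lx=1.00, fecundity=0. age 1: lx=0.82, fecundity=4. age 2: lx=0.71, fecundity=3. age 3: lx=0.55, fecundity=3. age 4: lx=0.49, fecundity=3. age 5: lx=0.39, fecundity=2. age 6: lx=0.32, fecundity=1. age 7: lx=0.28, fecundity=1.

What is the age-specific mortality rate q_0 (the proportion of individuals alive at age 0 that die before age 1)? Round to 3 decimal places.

0.180

q_0 = (l_0 − l_1) / l_0 = (1 − 0.82) / 1
     = 0.18 / 1 = 0.18 → 0.180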